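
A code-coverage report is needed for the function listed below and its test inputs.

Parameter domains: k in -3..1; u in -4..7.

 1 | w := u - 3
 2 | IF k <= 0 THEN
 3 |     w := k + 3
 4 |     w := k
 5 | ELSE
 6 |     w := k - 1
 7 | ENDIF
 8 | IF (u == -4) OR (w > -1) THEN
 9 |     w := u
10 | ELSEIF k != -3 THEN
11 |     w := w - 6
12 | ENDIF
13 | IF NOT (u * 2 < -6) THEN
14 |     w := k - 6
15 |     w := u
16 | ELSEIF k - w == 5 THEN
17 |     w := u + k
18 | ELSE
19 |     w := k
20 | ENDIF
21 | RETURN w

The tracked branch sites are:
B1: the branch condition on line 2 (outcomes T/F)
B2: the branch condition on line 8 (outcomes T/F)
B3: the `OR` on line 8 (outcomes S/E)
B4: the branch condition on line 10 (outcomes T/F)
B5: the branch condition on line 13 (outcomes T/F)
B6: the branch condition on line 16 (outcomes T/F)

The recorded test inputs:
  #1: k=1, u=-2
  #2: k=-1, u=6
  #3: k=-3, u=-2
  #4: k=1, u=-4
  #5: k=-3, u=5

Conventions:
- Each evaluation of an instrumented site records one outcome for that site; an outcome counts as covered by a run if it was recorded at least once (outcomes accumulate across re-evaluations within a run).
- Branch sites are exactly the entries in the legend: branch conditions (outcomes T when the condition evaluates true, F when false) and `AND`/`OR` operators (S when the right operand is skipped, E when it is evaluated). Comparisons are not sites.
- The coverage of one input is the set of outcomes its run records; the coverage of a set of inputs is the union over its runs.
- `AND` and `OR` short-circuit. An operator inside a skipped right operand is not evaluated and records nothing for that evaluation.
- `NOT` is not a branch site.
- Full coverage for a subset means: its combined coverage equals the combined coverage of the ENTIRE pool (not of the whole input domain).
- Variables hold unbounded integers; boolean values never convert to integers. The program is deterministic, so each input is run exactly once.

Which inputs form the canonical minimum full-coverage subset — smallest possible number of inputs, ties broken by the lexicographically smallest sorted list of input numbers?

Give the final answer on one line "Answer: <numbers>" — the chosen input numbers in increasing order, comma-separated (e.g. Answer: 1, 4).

run #1 (k=1, u=-2) runs B1->F, B3->E, B2->T, B5->T; records B1=F, B2=T, B3=E, B5=T
run #2 (k=-1, u=6) runs B1->T, B3->E, B2->F, B4->T, B5->T; records B1=T, B2=F, B3=E, B4=T, B5=T
run #3 (k=-3, u=-2) runs B1->T, B3->E, B2->F, B4->F, B5->T; records B1=T, B2=F, B3=E, B4=F, B5=T
run #4 (k=1, u=-4) runs B1->F, B3->S, B2->T, B5->F, B6->T; records B1=F, B2=T, B3=S, B5=F, B6=T
run #5 (k=-3, u=5) runs B1->T, B3->E, B2->F, B4->F, B5->T; records B1=T, B2=F, B3=E, B4=F, B5=T
union over all inputs: B1=T, B1=F, B2=T, B2=F, B3=S, B3=E, B4=T, B4=F, B5=T, B5=F, B6=T (11 outcomes)
no size-1 subset reaches all 11 outcomes (best union: 5/11)
no size-2 subset reaches all 11 outcomes (best union: 10/11)
size 3: inputs {2, 3, 4} cover all 11 outcomes, and no lexicographically smaller subset of this size does

Answer: 2, 3, 4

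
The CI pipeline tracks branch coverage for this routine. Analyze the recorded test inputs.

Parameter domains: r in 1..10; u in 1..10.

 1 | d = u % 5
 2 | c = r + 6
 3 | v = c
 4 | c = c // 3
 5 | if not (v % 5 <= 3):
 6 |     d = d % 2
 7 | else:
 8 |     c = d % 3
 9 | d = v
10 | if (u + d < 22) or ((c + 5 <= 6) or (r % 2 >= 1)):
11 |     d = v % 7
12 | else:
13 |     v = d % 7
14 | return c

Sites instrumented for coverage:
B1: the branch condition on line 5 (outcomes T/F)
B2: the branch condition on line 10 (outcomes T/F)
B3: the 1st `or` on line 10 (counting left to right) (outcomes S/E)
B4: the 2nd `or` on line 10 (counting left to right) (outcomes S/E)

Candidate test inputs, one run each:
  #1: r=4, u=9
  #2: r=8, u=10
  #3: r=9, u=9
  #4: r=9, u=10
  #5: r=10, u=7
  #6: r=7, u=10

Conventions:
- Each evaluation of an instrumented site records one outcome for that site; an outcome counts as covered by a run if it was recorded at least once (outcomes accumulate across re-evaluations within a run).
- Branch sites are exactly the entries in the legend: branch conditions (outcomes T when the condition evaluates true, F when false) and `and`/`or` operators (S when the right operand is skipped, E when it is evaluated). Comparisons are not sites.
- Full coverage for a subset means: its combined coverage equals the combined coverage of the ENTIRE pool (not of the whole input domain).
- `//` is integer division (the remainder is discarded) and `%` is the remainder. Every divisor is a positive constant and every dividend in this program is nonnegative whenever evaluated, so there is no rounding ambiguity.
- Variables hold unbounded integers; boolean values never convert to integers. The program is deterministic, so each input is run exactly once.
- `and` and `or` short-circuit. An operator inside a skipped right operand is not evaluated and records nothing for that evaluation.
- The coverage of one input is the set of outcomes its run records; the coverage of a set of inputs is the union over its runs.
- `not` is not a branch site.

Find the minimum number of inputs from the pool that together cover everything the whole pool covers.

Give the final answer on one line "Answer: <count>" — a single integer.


run #1 (r=4, u=9) runs B1->F, B3->S, B2->T; records B1=F, B2=T, B3=S
run #2 (r=8, u=10) runs B1->T, B3->E, B4->E, B2->F; records B1=T, B2=F, B3=E, B4=E
run #3 (r=9, u=9) runs B1->F, B3->E, B4->S, B2->T; records B1=F, B2=T, B3=E, B4=S
run #4 (r=9, u=10) runs B1->F, B3->E, B4->S, B2->T; records B1=F, B2=T, B3=E, B4=S
run #5 (r=10, u=7) runs B1->F, B3->E, B4->E, B2->F; records B1=F, B2=F, B3=E, B4=E
run #6 (r=7, u=10) runs B1->F, B3->E, B4->S, B2->T; records B1=F, B2=T, B3=E, B4=S
the full pool covers 8 outcomes: B1=T, B1=F, B2=T, B2=F, B3=S, B3=E, B4=S, B4=E
no size-1 subset reaches all 8 outcomes (best union: 4/8)
no size-2 subset reaches all 8 outcomes (best union: 7/8)
inputs {1, 2, 3} (size 3) cover everything; no size-3 subset with a lexicographically smaller index list covers all 8
Answer: 3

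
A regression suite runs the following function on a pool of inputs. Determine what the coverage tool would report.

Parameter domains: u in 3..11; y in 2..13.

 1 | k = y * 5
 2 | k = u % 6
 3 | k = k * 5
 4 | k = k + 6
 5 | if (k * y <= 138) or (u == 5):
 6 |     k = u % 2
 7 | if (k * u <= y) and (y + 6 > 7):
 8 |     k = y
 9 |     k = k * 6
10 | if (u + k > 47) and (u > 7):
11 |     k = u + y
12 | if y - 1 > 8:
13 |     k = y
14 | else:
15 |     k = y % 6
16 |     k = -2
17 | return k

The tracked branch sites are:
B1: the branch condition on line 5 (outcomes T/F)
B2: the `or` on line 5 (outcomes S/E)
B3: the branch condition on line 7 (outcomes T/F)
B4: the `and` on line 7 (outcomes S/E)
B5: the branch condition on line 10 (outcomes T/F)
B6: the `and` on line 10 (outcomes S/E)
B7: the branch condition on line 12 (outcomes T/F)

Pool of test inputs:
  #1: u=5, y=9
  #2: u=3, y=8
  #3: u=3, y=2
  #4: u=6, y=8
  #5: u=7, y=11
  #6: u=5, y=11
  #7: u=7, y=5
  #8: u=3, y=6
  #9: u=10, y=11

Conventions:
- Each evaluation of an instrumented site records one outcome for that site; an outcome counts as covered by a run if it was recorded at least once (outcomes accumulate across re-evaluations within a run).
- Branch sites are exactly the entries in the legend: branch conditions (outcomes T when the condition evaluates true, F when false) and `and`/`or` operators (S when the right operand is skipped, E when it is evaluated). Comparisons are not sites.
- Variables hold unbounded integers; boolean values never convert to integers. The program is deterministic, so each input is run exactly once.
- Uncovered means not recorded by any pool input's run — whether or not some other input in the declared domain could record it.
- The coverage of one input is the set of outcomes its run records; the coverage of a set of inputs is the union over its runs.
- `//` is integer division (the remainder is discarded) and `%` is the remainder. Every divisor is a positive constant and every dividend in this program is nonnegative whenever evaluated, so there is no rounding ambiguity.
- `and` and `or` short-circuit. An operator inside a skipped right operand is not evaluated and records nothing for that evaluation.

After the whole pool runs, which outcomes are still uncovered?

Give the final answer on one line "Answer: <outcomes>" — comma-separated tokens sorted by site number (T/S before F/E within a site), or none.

#1 (u=5, y=9) -> B2->E, B1->T, B4->E, B3->T, B6->E, B5->F, B7->F; covered: B1=T, B2=E, B3=T, B4=E, B5=F, B6=E, B7=F
#2 (u=3, y=8) -> B2->E, B1->F, B4->S, B3->F, B6->S, B5->F, B7->F; covered: B1=F, B2=E, B3=F, B4=S, B5=F, B6=S, B7=F
#3 (u=3, y=2) -> B2->S, B1->T, B4->S, B3->F, B6->S, B5->F, B7->F; covered: B1=T, B2=S, B3=F, B4=S, B5=F, B6=S, B7=F
#4 (u=6, y=8) -> B2->S, B1->T, B4->E, B3->T, B6->E, B5->F, B7->F; covered: B1=T, B2=S, B3=T, B4=E, B5=F, B6=E, B7=F
#5 (u=7, y=11) -> B2->S, B1->T, B4->E, B3->T, B6->E, B5->F, B7->T; covered: B1=T, B2=S, B3=T, B4=E, B5=F, B6=E, B7=T
#6 (u=5, y=11) -> B2->E, B1->T, B4->E, B3->T, B6->E, B5->F, B7->T; covered: B1=T, B2=E, B3=T, B4=E, B5=F, B6=E, B7=T
#7 (u=7, y=5) -> B2->S, B1->T, B4->S, B3->F, B6->S, B5->F, B7->F; covered: B1=T, B2=S, B3=F, B4=S, B5=F, B6=S, B7=F
#8 (u=3, y=6) -> B2->S, B1->T, B4->E, B3->T, B6->S, B5->F, B7->F; covered: B1=T, B2=S, B3=T, B4=E, B5=F, B6=S, B7=F
#9 (u=10, y=11) -> B2->E, B1->F, B4->S, B3->F, B6->S, B5->F, B7->T; covered: B1=F, B2=E, B3=F, B4=S, B5=F, B6=S, B7=T
union over the pool: B1=T, B1=F, B2=S, B2=E, B3=T, B3=F, B4=S, B4=E, B5=F, B6=S, B6=E, B7=T, B7=F
uncovered (1 of 14): B5=T

Answer: B5=T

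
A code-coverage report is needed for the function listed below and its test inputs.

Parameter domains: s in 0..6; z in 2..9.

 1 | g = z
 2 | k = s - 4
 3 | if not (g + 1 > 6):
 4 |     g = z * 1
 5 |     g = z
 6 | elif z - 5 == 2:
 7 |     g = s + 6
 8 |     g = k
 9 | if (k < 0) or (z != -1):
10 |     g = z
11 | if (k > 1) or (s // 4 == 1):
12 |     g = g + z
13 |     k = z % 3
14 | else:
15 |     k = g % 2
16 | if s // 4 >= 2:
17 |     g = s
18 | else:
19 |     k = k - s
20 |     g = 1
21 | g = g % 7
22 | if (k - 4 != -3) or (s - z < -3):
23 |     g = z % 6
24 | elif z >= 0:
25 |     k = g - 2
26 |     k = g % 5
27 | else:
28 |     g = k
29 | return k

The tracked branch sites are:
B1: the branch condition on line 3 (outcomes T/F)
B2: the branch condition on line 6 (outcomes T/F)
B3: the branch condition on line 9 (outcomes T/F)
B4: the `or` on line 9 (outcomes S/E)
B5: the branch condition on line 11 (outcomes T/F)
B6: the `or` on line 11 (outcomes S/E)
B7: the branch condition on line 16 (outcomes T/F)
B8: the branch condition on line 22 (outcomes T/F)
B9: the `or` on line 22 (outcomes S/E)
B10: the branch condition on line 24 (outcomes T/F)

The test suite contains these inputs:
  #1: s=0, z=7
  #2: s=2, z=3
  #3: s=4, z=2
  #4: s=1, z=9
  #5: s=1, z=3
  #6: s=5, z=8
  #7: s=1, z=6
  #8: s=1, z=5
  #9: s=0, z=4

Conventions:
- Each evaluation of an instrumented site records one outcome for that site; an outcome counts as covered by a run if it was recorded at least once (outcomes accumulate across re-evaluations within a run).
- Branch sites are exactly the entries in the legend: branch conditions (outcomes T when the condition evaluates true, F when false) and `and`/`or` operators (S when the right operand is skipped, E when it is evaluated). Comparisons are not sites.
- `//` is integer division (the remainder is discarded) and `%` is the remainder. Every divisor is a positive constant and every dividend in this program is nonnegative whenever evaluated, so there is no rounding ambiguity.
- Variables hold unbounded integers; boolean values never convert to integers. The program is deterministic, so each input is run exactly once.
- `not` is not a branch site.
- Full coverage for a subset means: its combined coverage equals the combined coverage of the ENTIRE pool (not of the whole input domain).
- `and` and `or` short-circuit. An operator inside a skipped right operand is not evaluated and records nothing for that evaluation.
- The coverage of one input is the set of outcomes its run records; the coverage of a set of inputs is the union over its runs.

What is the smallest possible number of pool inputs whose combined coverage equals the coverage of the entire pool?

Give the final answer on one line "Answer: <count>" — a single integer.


input #1, s=0, z=7: events B1->F, B2->T, B4->S, B3->T, B6->E, B5->F, B7->F, B9->E, B8->T; outcomes B1=F, B2=T, B3=T, B4=S, B5=F, B6=E, B7=F, B8=T, B9=E
input #2, s=2, z=3: events B1->T, B4->S, B3->T, B6->E, B5->F, B7->F, B9->S, B8->T; outcomes B1=T, B3=T, B4=S, B5=F, B6=E, B7=F, B8=T, B9=S
input #3, s=4, z=2: events B1->T, B4->E, B3->T, B6->E, B5->T, B7->F, B9->S, B8->T; outcomes B1=T, B3=T, B4=E, B5=T, B6=E, B7=F, B8=T, B9=S
input #4, s=1, z=9: events B1->F, B2->F, B4->S, B3->T, B6->E, B5->F, B7->F, B9->S, B8->T; outcomes B1=F, B2=F, B3=T, B4=S, B5=F, B6=E, B7=F, B8=T, B9=S
input #5, s=1, z=3: events B1->T, B4->S, B3->T, B6->E, B5->F, B7->F, B9->S, B8->T; outcomes B1=T, B3=T, B4=S, B5=F, B6=E, B7=F, B8=T, B9=S
input #6, s=5, z=8: events B1->F, B2->F, B4->E, B3->T, B6->E, B5->T, B7->F, B9->S, B8->T; outcomes B1=F, B2=F, B3=T, B4=E, B5=T, B6=E, B7=F, B8=T, B9=S
input #7, s=1, z=6: events B1->F, B2->F, B4->S, B3->T, B6->E, B5->F, B7->F, B9->S, B8->T; outcomes B1=F, B2=F, B3=T, B4=S, B5=F, B6=E, B7=F, B8=T, B9=S
input #8, s=1, z=5: events B1->T, B4->S, B3->T, B6->E, B5->F, B7->F, B9->S, B8->T; outcomes B1=T, B3=T, B4=S, B5=F, B6=E, B7=F, B8=T, B9=S
input #9, s=0, z=4: events B1->T, B4->S, B3->T, B6->E, B5->F, B7->F, B9->S, B8->T; outcomes B1=T, B3=T, B4=S, B5=F, B6=E, B7=F, B8=T, B9=S
the full pool covers 14 outcomes: B1=T, B1=F, B2=T, B2=F, B3=T, B4=S, B4=E, B5=T, B5=F, B6=E, B7=F, B8=T, B9=S, B9=E
size 1 is not enough: best union over all size-1 subsets is 9/14
size 2 is not enough: best union over all size-2 subsets is 13/14
inputs {1, 2, 6} (size 3) cover everything; no size-3 subset with a lexicographically smaller index list covers all 14
Answer: 3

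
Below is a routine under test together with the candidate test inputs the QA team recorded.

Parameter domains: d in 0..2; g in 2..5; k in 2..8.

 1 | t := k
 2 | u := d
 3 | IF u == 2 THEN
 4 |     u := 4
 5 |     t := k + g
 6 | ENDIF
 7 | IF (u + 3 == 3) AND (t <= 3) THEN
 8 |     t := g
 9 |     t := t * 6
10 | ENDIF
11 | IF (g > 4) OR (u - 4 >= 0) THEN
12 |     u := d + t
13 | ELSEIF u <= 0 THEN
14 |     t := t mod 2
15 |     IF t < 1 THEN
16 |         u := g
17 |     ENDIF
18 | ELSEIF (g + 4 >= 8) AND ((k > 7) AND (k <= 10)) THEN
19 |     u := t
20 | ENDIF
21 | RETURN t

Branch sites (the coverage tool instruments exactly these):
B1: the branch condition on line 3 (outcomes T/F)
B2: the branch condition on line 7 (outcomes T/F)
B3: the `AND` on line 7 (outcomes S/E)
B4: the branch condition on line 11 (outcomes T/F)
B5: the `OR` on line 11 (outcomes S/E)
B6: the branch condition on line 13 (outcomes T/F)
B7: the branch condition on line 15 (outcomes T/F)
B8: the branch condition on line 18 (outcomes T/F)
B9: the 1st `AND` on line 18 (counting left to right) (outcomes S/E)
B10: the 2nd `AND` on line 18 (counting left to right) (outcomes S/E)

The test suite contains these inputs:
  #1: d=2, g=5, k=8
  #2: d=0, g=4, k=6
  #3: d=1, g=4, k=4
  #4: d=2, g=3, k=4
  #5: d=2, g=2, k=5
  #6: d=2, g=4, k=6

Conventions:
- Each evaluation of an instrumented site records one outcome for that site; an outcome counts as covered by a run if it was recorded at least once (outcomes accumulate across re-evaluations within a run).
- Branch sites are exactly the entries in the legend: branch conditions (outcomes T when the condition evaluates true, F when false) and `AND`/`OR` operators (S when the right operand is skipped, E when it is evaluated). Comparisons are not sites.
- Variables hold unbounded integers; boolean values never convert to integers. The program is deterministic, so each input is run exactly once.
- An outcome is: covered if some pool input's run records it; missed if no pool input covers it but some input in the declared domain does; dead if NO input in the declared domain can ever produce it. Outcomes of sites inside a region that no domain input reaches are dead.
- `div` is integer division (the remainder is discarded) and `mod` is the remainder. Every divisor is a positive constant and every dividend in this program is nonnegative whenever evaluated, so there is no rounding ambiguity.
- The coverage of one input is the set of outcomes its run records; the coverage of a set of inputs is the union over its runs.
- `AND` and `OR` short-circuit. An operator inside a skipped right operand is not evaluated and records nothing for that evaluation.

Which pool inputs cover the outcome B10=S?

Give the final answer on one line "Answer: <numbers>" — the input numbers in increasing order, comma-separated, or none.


input #1 (d=2, g=5, k=8): does not produce B10=S
input #2 (d=0, g=4, k=6): does not produce B10=S
input #3 (d=1, g=4, k=4): produces B10=S
input #4 (d=2, g=3, k=4): does not produce B10=S
input #5 (d=2, g=2, k=5): does not produce B10=S
input #6 (d=2, g=4, k=6): does not produce B10=S
Answer: 3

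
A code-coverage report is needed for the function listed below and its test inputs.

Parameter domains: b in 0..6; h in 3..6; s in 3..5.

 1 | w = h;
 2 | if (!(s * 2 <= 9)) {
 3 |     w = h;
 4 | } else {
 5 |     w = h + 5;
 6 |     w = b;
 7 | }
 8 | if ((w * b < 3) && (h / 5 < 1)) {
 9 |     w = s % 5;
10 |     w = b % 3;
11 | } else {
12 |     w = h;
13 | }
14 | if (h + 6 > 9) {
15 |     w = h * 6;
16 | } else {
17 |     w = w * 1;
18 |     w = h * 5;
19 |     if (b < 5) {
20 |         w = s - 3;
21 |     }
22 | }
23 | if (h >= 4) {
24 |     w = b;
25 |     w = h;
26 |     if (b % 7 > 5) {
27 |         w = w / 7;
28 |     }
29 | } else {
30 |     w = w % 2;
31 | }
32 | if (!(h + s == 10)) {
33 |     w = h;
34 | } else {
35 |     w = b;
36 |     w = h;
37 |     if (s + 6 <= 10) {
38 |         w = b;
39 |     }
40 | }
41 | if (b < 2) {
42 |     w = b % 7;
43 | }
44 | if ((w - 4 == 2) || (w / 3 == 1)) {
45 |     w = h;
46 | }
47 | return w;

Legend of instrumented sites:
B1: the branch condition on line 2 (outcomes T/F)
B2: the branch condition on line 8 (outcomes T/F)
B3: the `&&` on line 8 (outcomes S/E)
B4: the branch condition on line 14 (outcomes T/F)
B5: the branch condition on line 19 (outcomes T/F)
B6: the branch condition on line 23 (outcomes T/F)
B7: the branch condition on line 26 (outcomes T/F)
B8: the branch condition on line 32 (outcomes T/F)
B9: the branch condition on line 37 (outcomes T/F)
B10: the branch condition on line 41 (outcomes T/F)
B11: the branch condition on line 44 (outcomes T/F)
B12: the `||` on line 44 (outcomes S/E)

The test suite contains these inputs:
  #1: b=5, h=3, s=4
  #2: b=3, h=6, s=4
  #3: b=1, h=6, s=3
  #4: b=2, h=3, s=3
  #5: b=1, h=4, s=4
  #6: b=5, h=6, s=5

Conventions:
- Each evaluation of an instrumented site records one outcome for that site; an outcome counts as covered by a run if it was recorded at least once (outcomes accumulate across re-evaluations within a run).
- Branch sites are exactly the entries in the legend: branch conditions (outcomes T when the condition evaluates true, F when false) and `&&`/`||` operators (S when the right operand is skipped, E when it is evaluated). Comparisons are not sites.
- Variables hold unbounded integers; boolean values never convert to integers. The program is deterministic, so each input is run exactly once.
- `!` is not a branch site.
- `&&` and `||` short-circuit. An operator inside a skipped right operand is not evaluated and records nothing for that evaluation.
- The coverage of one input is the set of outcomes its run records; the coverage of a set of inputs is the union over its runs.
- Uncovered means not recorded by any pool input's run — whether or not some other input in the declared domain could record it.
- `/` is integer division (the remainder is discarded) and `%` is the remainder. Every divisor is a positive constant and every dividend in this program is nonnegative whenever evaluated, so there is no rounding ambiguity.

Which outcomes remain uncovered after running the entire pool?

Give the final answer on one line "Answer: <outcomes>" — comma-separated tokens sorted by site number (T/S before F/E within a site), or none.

input #1 (b=5, h=3, s=4): events B1->F, B3->S, B2->F, B4->F, B5->F, B6->F, B8->T, B10->F, B12->E, B11->T; covers B1=F, B2=F, B3=S, B4=F, B5=F, B6=F, B8=T, B10=F, B11=T, B12=E
input #2 (b=3, h=6, s=4): events B1->F, B3->S, B2->F, B4->T, B6->T, B7->F, B8->F, B9->T, B10->F, B12->E, B11->T; covers B1=F, B2=F, B3=S, B4=T, B6=T, B7=F, B8=F, B9=T, B10=F, B11=T, B12=E
input #3 (b=1, h=6, s=3): events B1->F, B3->E, B2->F, B4->T, B6->T, B7->F, B8->T, B10->T, B12->E, B11->F; covers B1=F, B2=F, B3=E, B4=T, B6=T, B7=F, B8=T, B10=T, B11=F, B12=E
input #4 (b=2, h=3, s=3): events B1->F, B3->S, B2->F, B4->F, B5->T, B6->F, B8->T, B10->F, B12->E, B11->T; covers B1=F, B2=F, B3=S, B4=F, B5=T, B6=F, B8=T, B10=F, B11=T, B12=E
input #5 (b=1, h=4, s=4): events B1->F, B3->E, B2->T, B4->T, B6->T, B7->F, B8->T, B10->T, B12->E, B11->F; covers B1=F, B2=T, B3=E, B4=T, B6=T, B7=F, B8=T, B10=T, B11=F, B12=E
input #6 (b=5, h=6, s=5): events B1->T, B3->S, B2->F, B4->T, B6->T, B7->F, B8->T, B10->F, B12->S, B11->T; covers B1=T, B2=F, B3=S, B4=T, B6=T, B7=F, B8=T, B10=F, B11=T, B12=S
union over the pool: B1=T, B1=F, B2=T, B2=F, B3=S, B3=E, B4=T, B4=F, B5=T, B5=F, B6=T, B6=F, B7=F, B8=T, B8=F, B9=T, B10=T, B10=F, B11=T, B11=F, B12=S, B12=E
uncovered (2 of 24): B7=T, B9=F

Answer: B7=T, B9=F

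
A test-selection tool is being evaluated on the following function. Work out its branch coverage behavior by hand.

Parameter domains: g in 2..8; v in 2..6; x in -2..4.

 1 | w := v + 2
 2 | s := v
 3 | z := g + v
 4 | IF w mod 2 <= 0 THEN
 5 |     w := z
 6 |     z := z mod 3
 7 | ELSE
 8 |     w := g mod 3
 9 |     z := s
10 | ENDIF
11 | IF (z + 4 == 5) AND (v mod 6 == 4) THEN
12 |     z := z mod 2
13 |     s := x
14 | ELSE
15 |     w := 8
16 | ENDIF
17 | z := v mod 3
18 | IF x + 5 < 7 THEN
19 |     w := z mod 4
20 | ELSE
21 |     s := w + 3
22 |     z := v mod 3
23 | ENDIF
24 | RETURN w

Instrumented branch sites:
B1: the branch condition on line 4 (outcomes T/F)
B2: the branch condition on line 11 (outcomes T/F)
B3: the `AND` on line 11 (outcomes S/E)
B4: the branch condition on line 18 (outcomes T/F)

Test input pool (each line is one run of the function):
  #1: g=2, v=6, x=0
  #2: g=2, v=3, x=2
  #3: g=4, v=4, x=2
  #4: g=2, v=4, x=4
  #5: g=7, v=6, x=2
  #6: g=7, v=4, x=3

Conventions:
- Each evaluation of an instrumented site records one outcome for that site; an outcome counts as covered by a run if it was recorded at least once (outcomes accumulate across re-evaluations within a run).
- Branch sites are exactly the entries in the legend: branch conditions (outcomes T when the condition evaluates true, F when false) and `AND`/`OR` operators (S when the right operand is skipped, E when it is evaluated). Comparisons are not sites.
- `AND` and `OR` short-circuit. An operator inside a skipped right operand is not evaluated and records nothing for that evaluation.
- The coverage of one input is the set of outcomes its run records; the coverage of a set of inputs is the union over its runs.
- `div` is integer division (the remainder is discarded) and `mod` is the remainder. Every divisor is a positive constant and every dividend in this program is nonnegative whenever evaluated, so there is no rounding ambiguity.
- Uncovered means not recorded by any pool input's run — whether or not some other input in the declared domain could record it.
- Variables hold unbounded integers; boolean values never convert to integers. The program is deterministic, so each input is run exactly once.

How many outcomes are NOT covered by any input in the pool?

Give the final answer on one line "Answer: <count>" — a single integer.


input #1 (g=2, v=6, x=0): events B1->T, B3->S, B2->F, B4->T; covers B1=T, B2=F, B3=S, B4=T
input #2 (g=2, v=3, x=2): events B1->F, B3->S, B2->F, B4->F; covers B1=F, B2=F, B3=S, B4=F
input #3 (g=4, v=4, x=2): events B1->T, B3->S, B2->F, B4->F; covers B1=T, B2=F, B3=S, B4=F
input #4 (g=2, v=4, x=4): events B1->T, B3->S, B2->F, B4->F; covers B1=T, B2=F, B3=S, B4=F
input #5 (g=7, v=6, x=2): events B1->T, B3->E, B2->F, B4->F; covers B1=T, B2=F, B3=E, B4=F
input #6 (g=7, v=4, x=3): events B1->T, B3->S, B2->F, B4->F; covers B1=T, B2=F, B3=S, B4=F
union over the pool: B1=T, B1=F, B2=F, B3=S, B3=E, B4=T, B4=F
uncovered (1 of 8): B2=T
Answer: 1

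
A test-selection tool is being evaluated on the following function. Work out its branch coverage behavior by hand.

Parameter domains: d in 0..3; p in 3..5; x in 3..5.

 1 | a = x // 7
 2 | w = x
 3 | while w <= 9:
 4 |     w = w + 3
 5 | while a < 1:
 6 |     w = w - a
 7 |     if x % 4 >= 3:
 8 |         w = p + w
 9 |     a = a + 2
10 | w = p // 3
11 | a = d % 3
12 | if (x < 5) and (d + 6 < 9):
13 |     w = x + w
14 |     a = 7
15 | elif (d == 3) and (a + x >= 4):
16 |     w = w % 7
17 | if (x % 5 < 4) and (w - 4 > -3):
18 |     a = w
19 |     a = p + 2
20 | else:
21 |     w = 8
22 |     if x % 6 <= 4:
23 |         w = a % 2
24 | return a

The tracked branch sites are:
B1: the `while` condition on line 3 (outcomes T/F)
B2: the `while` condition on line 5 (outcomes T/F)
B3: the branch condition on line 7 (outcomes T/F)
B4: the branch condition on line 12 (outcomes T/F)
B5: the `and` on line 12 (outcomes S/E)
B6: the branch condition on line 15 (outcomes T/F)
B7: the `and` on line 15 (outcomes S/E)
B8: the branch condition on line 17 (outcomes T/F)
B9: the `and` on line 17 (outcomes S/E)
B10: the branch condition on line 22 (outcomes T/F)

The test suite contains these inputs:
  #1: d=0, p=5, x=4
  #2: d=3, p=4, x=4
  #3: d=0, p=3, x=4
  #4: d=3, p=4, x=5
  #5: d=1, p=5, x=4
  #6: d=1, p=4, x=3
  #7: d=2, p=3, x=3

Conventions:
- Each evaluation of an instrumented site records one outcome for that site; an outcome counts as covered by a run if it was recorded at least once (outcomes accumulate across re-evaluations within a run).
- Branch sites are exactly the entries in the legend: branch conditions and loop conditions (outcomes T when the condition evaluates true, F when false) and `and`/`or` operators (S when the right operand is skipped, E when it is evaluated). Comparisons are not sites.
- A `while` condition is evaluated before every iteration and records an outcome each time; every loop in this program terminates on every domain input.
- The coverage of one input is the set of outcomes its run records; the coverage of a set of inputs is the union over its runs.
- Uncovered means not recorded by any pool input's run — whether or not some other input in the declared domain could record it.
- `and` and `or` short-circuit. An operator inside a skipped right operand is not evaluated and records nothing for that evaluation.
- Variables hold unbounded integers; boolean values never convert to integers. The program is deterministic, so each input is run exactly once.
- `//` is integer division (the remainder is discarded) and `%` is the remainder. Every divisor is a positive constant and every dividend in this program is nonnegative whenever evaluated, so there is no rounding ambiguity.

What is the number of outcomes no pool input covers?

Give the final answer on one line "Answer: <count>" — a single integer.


test 1 (d=0, p=5, x=4) hits B1=T, B1=F, B2=T, B2=F, B3=F, B4=T, B5=E, B8=F, B9=S, B10=T
test 2 (d=3, p=4, x=4) hits B1=T, B1=F, B2=T, B2=F, B3=F, B4=F, B5=E, B6=T, B7=E, B8=F, B9=S, B10=T
test 3 (d=0, p=3, x=4) hits B1=T, B1=F, B2=T, B2=F, B3=F, B4=T, B5=E, B8=F, B9=S, B10=T
test 4 (d=3, p=4, x=5) hits B1=T, B1=F, B2=T, B2=F, B3=F, B4=F, B5=S, B6=T, B7=E, B8=F, B9=E, B10=F
test 5 (d=1, p=5, x=4) hits B1=T, B1=F, B2=T, B2=F, B3=F, B4=T, B5=E, B8=F, B9=S, B10=T
test 6 (d=1, p=4, x=3) hits B1=T, B1=F, B2=T, B2=F, B3=T, B4=T, B5=E, B8=T, B9=E
test 7 (d=2, p=3, x=3) hits B1=T, B1=F, B2=T, B2=F, B3=T, B4=T, B5=E, B8=T, B9=E
union over the pool: B1=T, B1=F, B2=T, B2=F, B3=T, B3=F, B4=T, B4=F, B5=S, B5=E, B6=T, B7=E, B8=T, B8=F, B9=S, B9=E, B10=T, B10=F
uncovered (2 of 20): B6=F, B7=S
Answer: 2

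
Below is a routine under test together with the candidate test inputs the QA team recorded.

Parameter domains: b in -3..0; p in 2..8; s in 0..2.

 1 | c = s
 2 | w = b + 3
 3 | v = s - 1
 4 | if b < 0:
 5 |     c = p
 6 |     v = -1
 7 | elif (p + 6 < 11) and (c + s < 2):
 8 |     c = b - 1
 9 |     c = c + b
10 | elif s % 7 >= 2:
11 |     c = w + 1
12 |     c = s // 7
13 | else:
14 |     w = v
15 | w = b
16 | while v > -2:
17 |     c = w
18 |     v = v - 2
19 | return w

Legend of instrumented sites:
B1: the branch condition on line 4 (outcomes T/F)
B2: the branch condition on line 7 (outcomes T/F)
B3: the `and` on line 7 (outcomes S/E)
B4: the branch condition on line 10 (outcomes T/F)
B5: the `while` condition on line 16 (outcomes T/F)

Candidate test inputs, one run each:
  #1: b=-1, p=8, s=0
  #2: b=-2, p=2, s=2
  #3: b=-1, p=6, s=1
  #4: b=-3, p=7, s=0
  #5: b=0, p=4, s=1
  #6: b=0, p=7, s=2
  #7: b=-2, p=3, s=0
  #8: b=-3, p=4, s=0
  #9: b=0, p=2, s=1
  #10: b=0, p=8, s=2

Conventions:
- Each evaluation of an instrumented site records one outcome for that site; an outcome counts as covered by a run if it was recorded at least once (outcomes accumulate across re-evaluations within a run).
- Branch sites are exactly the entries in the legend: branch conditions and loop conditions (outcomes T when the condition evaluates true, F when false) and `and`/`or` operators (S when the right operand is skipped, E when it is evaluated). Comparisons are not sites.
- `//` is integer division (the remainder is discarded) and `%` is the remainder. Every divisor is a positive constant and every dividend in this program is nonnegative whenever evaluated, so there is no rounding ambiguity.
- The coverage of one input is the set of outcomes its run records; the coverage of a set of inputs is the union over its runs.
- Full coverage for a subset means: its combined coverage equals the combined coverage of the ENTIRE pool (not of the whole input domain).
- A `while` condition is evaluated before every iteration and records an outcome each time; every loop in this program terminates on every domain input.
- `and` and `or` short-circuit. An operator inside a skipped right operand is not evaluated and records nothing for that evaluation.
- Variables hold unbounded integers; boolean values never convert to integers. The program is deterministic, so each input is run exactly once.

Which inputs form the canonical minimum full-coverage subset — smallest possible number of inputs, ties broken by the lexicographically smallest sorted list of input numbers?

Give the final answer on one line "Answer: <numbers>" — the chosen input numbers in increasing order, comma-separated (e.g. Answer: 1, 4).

input #1 (b=-1, p=8, s=0): events B1->T, B5->T, B5->F; covers B1=T, B5=T, B5=F
input #2 (b=-2, p=2, s=2): events B1->T, B5->T, B5->F; covers B1=T, B5=T, B5=F
input #3 (b=-1, p=6, s=1): events B1->T, B5->T, B5->F; covers B1=T, B5=T, B5=F
input #4 (b=-3, p=7, s=0): events B1->T, B5->T, B5->F; covers B1=T, B5=T, B5=F
input #5 (b=0, p=4, s=1): events B1->F, B3->E, B2->F, B4->F, B5->T, B5->F; covers B1=F, B2=F, B3=E, B4=F, B5=T, B5=F
input #6 (b=0, p=7, s=2): events B1->F, B3->S, B2->F, B4->T, B5->T, B5->T, B5->F; covers B1=F, B2=F, B3=S, B4=T, B5=T, B5=F
input #7 (b=-2, p=3, s=0): events B1->T, B5->T, B5->F; covers B1=T, B5=T, B5=F
input #8 (b=-3, p=4, s=0): events B1->T, B5->T, B5->F; covers B1=T, B5=T, B5=F
input #9 (b=0, p=2, s=1): events B1->F, B3->E, B2->F, B4->F, B5->T, B5->F; covers B1=F, B2=F, B3=E, B4=F, B5=T, B5=F
input #10 (b=0, p=8, s=2): events B1->F, B3->S, B2->F, B4->T, B5->T, B5->T, B5->F; covers B1=F, B2=F, B3=S, B4=T, B5=T, B5=F
the full pool covers 9 outcomes: B1=T, B1=F, B2=F, B3=S, B3=E, B4=T, B4=F, B5=T, B5=F
checked all size-1 subsets: none covers 9 outcomes (max 6/9)
checked all size-2 subsets: none covers 9 outcomes (max 8/9)
the canonical winner is {1, 5, 6}: size 3, full 9-outcome coverage, earliest index list among size-3 covers

Answer: 1, 5, 6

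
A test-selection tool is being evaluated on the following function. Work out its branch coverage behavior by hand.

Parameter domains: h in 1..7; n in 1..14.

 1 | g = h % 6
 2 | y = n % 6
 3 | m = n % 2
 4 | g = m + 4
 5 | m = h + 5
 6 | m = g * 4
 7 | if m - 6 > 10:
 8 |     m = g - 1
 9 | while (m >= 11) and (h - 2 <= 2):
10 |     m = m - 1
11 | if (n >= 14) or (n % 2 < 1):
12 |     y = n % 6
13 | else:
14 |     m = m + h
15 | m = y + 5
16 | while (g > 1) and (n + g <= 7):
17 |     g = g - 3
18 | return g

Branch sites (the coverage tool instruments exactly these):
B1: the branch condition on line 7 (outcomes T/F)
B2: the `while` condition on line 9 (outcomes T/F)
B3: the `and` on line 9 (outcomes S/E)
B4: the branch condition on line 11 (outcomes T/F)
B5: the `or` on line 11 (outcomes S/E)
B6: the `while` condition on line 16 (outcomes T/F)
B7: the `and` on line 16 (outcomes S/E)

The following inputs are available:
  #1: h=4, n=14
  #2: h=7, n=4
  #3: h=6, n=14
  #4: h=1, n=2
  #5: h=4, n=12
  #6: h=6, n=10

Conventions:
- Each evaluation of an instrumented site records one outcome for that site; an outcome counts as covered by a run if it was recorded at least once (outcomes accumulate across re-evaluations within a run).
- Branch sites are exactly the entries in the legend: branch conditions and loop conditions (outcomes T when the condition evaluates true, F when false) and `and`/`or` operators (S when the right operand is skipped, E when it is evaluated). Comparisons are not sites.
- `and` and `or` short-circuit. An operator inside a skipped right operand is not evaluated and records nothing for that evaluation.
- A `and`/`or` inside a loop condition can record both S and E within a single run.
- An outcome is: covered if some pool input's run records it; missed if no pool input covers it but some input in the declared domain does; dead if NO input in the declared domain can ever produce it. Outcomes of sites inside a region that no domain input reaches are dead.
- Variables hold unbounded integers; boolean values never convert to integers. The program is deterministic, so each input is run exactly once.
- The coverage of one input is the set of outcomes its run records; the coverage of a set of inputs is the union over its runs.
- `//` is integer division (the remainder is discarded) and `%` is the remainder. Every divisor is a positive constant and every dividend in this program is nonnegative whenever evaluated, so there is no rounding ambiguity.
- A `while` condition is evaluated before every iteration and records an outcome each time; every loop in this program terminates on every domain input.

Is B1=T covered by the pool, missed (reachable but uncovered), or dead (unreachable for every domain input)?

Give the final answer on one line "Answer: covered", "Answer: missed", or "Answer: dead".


no pool input records B1=T
but domain input (h=1, n=1) does record it -> reachable, so missed
Answer: missed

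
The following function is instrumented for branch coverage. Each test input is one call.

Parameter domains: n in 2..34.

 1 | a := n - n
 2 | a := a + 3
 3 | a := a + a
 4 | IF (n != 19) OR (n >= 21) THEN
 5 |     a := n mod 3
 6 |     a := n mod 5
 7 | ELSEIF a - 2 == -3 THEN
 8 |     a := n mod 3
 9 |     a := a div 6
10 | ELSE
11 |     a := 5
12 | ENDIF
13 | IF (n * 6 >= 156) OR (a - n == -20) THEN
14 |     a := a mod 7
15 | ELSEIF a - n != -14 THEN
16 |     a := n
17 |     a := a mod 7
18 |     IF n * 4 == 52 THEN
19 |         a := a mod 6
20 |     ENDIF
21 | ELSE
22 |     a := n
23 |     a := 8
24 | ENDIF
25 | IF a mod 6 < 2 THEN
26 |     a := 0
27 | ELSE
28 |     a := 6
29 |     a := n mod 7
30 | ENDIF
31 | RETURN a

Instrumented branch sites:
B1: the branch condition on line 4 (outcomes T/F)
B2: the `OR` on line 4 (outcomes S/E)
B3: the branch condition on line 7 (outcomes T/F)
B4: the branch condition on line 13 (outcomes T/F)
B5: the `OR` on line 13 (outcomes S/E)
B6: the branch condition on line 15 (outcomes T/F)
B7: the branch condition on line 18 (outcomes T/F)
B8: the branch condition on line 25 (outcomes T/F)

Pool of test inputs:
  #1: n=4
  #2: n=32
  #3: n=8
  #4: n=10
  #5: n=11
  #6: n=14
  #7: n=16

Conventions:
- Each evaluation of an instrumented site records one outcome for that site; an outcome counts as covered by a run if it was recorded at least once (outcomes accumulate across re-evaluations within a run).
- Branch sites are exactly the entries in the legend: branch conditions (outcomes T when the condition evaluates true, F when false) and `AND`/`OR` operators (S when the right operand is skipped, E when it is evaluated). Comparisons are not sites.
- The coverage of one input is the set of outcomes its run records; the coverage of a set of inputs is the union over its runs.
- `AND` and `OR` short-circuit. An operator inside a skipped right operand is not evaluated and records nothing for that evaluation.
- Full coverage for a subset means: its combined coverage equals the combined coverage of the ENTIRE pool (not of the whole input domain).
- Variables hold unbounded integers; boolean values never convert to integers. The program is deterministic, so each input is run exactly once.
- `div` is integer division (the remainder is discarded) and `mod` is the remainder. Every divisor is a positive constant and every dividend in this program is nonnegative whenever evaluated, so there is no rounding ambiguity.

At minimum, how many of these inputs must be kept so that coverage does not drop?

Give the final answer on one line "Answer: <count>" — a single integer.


input #1, n=4: events B2->S, B1->T, B5->E, B4->F, B6->T, B7->F, B8->F; outcomes B1=T, B2=S, B4=F, B5=E, B6=T, B7=F, B8=F
input #2, n=32: events B2->S, B1->T, B5->S, B4->T, B8->F; outcomes B1=T, B2=S, B4=T, B5=S, B8=F
input #3, n=8: events B2->S, B1->T, B5->E, B4->F, B6->T, B7->F, B8->T; outcomes B1=T, B2=S, B4=F, B5=E, B6=T, B7=F, B8=T
input #4, n=10: events B2->S, B1->T, B5->E, B4->F, B6->T, B7->F, B8->F; outcomes B1=T, B2=S, B4=F, B5=E, B6=T, B7=F, B8=F
input #5, n=11: events B2->S, B1->T, B5->E, B4->F, B6->T, B7->F, B8->F; outcomes B1=T, B2=S, B4=F, B5=E, B6=T, B7=F, B8=F
input #6, n=14: events B2->S, B1->T, B5->E, B4->F, B6->T, B7->F, B8->T; outcomes B1=T, B2=S, B4=F, B5=E, B6=T, B7=F, B8=T
input #7, n=16: events B2->S, B1->T, B5->E, B4->F, B6->T, B7->F, B8->F; outcomes B1=T, B2=S, B4=F, B5=E, B6=T, B7=F, B8=F
union over all inputs: B1=T, B2=S, B4=T, B4=F, B5=S, B5=E, B6=T, B7=F, B8=T, B8=F (10 outcomes)
no size-1 subset reaches all 10 outcomes (best union: 7/10)
at size 2, {2, 3} reaches all 10 outcomes; every lexicographically earlier size-2 subset fails
Answer: 2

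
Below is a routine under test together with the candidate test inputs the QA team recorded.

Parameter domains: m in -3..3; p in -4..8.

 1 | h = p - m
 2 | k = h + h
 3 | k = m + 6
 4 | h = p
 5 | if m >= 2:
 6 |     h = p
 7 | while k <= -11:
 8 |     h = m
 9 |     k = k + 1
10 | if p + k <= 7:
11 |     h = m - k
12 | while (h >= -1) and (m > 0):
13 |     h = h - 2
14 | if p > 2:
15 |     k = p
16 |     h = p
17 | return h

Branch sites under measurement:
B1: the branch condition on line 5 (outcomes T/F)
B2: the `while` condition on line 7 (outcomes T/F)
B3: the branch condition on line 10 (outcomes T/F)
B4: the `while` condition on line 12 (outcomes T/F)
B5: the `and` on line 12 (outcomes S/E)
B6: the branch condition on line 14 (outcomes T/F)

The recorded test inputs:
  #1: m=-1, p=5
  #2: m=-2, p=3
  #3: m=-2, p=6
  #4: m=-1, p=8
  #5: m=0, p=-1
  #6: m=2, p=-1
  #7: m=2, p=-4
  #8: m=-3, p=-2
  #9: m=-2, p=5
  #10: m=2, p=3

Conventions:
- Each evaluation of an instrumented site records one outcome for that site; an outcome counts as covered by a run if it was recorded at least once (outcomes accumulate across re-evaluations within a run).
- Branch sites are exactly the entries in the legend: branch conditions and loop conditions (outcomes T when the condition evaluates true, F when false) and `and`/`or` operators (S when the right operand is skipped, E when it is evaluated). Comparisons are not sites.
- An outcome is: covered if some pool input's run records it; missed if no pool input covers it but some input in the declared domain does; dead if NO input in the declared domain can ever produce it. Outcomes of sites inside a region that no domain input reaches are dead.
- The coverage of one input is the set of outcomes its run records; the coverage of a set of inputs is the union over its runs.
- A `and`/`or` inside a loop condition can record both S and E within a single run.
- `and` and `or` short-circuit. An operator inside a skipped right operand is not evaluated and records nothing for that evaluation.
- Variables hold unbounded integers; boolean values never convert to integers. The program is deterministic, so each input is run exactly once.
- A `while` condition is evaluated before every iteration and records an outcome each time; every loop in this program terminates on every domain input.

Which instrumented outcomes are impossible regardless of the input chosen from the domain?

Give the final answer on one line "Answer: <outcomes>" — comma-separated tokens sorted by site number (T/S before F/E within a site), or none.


sweeping the full domain (91 inputs) for each outcome:
  B2=T: never recorded by any domain input -> dead
  reachable outcomes have witnesses, e.g. B1=T (e.g. m=2, p=-4), B1=F (e.g. m=-3, p=-4), B2=F (e.g. m=-3, p=-4), B3=T (e.g. m=-3, p=-4)
Answer: B2=T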